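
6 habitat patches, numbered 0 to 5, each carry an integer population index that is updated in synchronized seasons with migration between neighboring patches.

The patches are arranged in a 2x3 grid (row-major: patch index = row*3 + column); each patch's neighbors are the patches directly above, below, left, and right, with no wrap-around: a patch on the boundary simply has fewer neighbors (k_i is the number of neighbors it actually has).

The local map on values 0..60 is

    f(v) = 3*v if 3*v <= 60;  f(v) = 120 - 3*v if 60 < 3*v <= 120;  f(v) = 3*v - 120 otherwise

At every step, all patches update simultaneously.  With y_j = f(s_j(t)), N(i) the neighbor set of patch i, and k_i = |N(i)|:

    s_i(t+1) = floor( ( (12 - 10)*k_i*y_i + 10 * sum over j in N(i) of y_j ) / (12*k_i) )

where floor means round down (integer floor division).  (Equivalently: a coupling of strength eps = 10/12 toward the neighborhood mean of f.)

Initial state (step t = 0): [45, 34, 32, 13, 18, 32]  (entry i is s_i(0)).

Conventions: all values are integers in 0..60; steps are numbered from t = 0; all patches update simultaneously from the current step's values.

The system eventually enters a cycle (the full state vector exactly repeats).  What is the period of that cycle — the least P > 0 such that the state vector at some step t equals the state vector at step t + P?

Answer: 4
Key observation: The state at step 24, [55, 56, 56, 56, 56, 55], reappears at step 28 — and no state repeats earlier — so the cycle the system enters has period 4.

Derivation:
t=0: [45, 34, 32, 13, 18, 32]
t=1: [26, 28, 21, 35, 31, 36]
t=2: [28, 41, 29, 31, 22, 37]
t=3: [18, 34, 10, 42, 19, 37]
t=4: [19, 42, 16, 47, 18, 37]
t=5: [20, 45, 14, 49, 19, 44]
t=6: [27, 46, 18, 53, 24, 43]
t=7: [30, 42, 20, 42, 26, 44]
t=8: [10, 37, 17, 31, 13, 44]
t=9: [20, 34, 17, 33, 19, 39]
t=10: [26, 49, 17, 52, 21, 45]
t=11: [33, 46, 26, 47, 31, 47]
t=12: [19, 28, 23, 23, 21, 32]
t=13: [45, 51, 33, 56, 40, 49]
t=14: [36, 15, 28, 14, 30, 13]
t=15: [38, 29, 41, 24, 40, 34]
t=16: [34, 8, 21, 10, 27, 4]
t=17: [25, 35, 24, 28, 24, 42]
t=18: [28, 41, 16, 44, 23, 41]
t=19: [12, 38, 10, 38, 13, 41]
t=20: [11, 30, 8, 32, 10, 29]
t=21: [28, 29, 30, 30, 29, 28]
t=22: [32, 33, 33, 33, 33, 32]
t=23: [21, 21, 22, 22, 21, 21]
t=24: [55, 56, 56, 56, 56, 55]
t=25: [47, 47, 46, 46, 47, 47]
t=26: [19, 20, 20, 20, 20, 19]
t=27: [59, 59, 58, 58, 59, 59]
t=28: [55, 56, 56, 56, 56, 55]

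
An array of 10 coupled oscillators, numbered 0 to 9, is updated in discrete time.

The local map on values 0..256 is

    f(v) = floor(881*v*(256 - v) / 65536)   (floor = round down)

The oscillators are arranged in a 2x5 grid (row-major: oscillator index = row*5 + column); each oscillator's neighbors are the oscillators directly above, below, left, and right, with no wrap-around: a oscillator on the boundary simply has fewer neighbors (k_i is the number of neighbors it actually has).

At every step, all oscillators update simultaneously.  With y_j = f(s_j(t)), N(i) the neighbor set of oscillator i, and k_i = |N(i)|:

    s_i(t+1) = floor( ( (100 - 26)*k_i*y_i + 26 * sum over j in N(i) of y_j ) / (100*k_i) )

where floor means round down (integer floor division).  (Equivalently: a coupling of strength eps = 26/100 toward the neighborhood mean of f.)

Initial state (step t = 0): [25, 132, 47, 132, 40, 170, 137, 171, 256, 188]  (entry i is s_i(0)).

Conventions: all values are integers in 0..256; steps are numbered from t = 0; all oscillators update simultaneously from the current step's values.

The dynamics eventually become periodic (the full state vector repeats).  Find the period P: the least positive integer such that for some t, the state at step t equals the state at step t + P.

Answer: 4
Key observation: The state at step 30, [111, 112, 135, 211, 217, 111, 112, 135, 211, 217], reappears at step 34 — and no state repeats earlier — so the cycle the system enters has period 4.

Derivation:
t=0: [25, 132, 47, 132, 40, 170, 137, 171, 256, 188]
t=1: [111, 199, 152, 184, 136, 183, 215, 174, 50, 141]
t=2: [202, 159, 202, 181, 213, 175, 132, 181, 152, 206]
t=3: [159, 197, 157, 176, 132, 188, 212, 184, 200, 145]
t=4: [195, 162, 199, 189, 215, 169, 136, 173, 161, 207]
t=5: [169, 196, 161, 166, 127, 194, 213, 192, 194, 142]
t=6: [187, 162, 197, 198, 217, 160, 132, 164, 169, 210]
t=7: [181, 198, 163, 154, 120, 203, 215, 199, 187, 135]
t=8: [173, 157, 195, 207, 217, 145, 126, 155, 178, 213]
t=9: [197, 203, 165, 140, 117, 213, 217, 204, 178, 129]
t=10: [150, 147, 192, 213, 218, 125, 119, 148, 187, 215]
t=11: [214, 210, 169, 129, 113, 218, 218, 206, 167, 124]
t=12: [120, 132, 187, 215, 217, 112, 114, 146, 197, 216]
t=13: [218, 215, 175, 125, 114, 216, 217, 206, 154, 120]
t=14: [112, 123, 181, 216, 217, 114, 115, 146, 206, 217]
t=15: [216, 215, 182, 123, 113, 216, 217, 205, 140, 116]
t=16: [116, 122, 175, 215, 217, 115, 116, 147, 211, 217]
t=17: [218, 216, 188, 124, 113, 217, 217, 205, 132, 114]
t=18: [111, 120, 167, 215, 217, 112, 115, 147, 212, 217]
t=19: [216, 216, 195, 125, 113, 216, 216, 205, 131, 114]
t=20: [116, 119, 158, 214, 217, 116, 118, 146, 212, 217]
t=21: [218, 217, 201, 127, 113, 218, 217, 206, 131, 114]
t=22: [111, 115, 150, 213, 217, 111, 114, 143, 212, 217]
t=23: [216, 216, 205, 130, 114, 216, 216, 208, 131, 114]
t=24: [116, 118, 144, 212, 217, 116, 117, 140, 212, 217]
t=25: [218, 217, 208, 131, 114, 218, 218, 209, 132, 114]
t=26: [111, 114, 139, 212, 217, 111, 112, 137, 212, 217]
t=27: [216, 216, 209, 132, 114, 216, 216, 210, 132, 114]
t=28: [116, 117, 137, 212, 217, 116, 117, 136, 211, 217]
t=29: [218, 218, 210, 132, 114, 218, 218, 210, 133, 114]
t=30: [111, 112, 135, 211, 217, 111, 112, 135, 211, 217]
t=31: [216, 216, 210, 133, 114, 216, 216, 210, 133, 114]
t=32: [116, 117, 135, 211, 217, 116, 117, 135, 211, 217]
t=33: [218, 218, 210, 133, 114, 218, 218, 210, 133, 114]
t=34: [111, 112, 135, 211, 217, 111, 112, 135, 211, 217]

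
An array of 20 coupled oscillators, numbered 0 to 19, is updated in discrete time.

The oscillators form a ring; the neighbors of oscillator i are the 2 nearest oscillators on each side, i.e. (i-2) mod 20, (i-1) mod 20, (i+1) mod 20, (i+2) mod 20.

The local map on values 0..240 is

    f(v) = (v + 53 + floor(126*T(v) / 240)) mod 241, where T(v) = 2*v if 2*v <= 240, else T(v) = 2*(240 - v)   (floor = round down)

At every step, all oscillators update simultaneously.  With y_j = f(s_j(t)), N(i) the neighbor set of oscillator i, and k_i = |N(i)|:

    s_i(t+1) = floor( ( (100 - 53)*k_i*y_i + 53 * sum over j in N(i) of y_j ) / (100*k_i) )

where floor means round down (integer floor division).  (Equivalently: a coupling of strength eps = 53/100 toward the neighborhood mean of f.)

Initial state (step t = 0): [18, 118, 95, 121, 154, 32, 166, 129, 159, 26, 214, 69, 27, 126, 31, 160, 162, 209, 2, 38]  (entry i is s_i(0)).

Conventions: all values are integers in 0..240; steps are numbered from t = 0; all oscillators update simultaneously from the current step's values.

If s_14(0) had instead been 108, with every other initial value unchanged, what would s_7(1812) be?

Simulating step by step:
t=0: [18, 118, 95, 121, 154, 32, 166, 129, 159, 26, 214, 69, 27, 126, 108, 160, 162, 209, 2, 38]
t=1: [74, 62, 36, 57, 57, 85, 63, 71, 62, 97, 86, 134, 95, 78, 52, 52, 52, 64, 70, 94]
t=2: [162, 151, 154, 172, 172, 201, 188, 172, 166, 92, 141, 87, 89, 150, 145, 169, 167, 155, 165, 103]
t=3: [51, 51, 55, 55, 54, 53, 54, 47, 47, 52, 95, 154, 163, 102, 79, 55, 55, 51, 50, 40]
t=4: [154, 156, 162, 163, 163, 160, 159, 153, 133, 122, 58, 58, 65, 74, 154, 151, 169, 155, 154, 146]
t=5: [55, 55, 55, 55, 55, 55, 56, 56, 71, 87, 142, 162, 167, 158, 92, 75, 55, 55, 55, 56]
t=6: [165, 165, 165, 165, 165, 165, 170, 179, 175, 171, 97, 78, 47, 68, 63, 147, 148, 170, 165, 165]
t=7: [55, 55, 55, 55, 55, 55, 55, 55, 49, 69, 67, 153, 149, 169, 145, 90, 72, 55, 55, 55]
t=8: [165, 165, 165, 165, 165, 165, 163, 167, 166, 165, 150, 91, 73, 79, 98, 174, 176, 179, 169, 165]
t=9: [55, 55, 55, 55, 55, 55, 55, 55, 55, 79, 99, 182, 163, 167, 75, 70, 49, 55, 55, 55]
t=10: [165, 165, 165, 165, 165, 165, 165, 171, 151, 153, 71, 70, 69, 93, 157, 168, 168, 167, 163, 165]
t=11: [55, 55, 55, 55, 55, 55, 55, 55, 74, 93, 159, 151, 151, 67, 66, 48, 55, 55, 55, 55]
t=12: [165, 165, 165, 165, 165, 165, 170, 148, 147, 64, 68, 66, 91, 149, 162, 164, 166, 163, 165, 165]
t=13: [55, 55, 55, 55, 55, 55, 55, 72, 90, 151, 178, 177, 177, 97, 79, 55, 55, 55, 55, 55]
t=14: [165, 165, 165, 165, 165, 169, 179, 176, 174, 98, 79, 49, 70, 69, 152, 150, 171, 165, 165, 165]
t=15: [55, 55, 55, 55, 55, 55, 55, 49, 70, 68, 155, 153, 173, 152, 92, 74, 55, 55, 55, 55]
t=16: [165, 165, 165, 165, 165, 163, 167, 167, 167, 151, 92, 73, 48, 68, 63, 147, 148, 170, 165, 165]
t=17: [55, 55, 55, 55, 55, 55, 55, 55, 47, 67, 61, 147, 147, 168, 145, 90, 72, 55, 55, 55]
t=18: [165, 165, 165, 165, 165, 165, 162, 166, 162, 161, 143, 89, 72, 79, 98, 174, 176, 179, 169, 165]
t=19: [55, 55, 55, 55, 55, 55, 55, 55, 55, 78, 98, 180, 162, 167, 75, 70, 49, 55, 55, 55]
t=20: [165, 165, 165, 165, 165, 165, 165, 171, 150, 152, 70, 70, 69, 93, 157, 168, 168, 167, 163, 165]
t=21: [55, 55, 55, 55, 55, 55, 55, 55, 74, 92, 158, 151, 150, 67, 66, 48, 55, 55, 55, 55]
t=22: [165, 165, 165, 165, 165, 165, 170, 148, 147, 63, 68, 66, 91, 149, 162, 164, 166, 163, 165, 165]
t=23: [55, 55, 55, 55, 55, 55, 55, 72, 90, 150, 178, 177, 177, 97, 79, 55, 55, 55, 55, 55]
t=24: [165, 165, 165, 165, 165, 169, 179, 176, 174, 98, 79, 49, 70, 69, 152, 150, 171, 165, 165, 165]

Answer: s_7(1812) = 148
Key observation: The state at step 14, [165, 165, 165, 165, 165, 169, 179, 176, 174, 98, 79, 49, 70, 69, 152, 150, 171, 165, 165, 165], reappears at step 24: the system is in a cycle of period 10 from step 14 on.  Therefore the state at step 1812 equals the state at step 14 + ((1812 - 14) mod 10) = 22, which is [165, 165, 165, 165, 165, 165, 170, 148, 147, 63, 68, 66, 91, 149, 162, 164, 166, 163, 165, 165].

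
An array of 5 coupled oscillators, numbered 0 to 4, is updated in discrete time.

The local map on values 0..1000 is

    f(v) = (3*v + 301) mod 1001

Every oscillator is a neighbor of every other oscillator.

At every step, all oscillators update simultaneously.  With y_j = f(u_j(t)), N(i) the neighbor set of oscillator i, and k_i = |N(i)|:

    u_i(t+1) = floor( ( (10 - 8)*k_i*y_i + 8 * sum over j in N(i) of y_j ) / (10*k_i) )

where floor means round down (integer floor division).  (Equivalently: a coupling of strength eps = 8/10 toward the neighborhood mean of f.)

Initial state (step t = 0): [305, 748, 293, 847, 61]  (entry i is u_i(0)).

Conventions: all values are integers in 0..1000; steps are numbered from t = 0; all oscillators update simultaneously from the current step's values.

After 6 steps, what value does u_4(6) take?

Simulating step by step:
t=0: [305, 748, 293, 847, 61]
t=1: [452, 452, 452, 452, 452]
t=2: [656, 656, 656, 656, 656]
t=3: [267, 267, 267, 267, 267]
t=4: [101, 101, 101, 101, 101]
t=5: [604, 604, 604, 604, 604]
t=6: [111, 111, 111, 111, 111]

Answer: u_4(6) = 111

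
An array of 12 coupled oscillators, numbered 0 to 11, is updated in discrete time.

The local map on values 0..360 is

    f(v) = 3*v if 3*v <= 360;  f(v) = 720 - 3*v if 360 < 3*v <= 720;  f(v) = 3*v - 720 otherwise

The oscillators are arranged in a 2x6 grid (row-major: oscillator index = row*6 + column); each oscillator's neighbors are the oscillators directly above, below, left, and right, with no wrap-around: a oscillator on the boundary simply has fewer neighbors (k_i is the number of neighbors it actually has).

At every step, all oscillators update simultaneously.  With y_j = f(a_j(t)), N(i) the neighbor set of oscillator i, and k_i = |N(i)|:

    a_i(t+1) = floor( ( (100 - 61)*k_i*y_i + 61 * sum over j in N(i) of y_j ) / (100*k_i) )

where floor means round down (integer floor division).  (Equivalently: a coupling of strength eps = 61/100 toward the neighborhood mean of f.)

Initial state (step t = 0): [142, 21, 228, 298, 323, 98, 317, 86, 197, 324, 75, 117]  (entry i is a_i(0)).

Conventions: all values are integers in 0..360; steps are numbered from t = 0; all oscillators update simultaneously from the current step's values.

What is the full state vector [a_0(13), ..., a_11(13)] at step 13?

Answer: [236, 246, 246, 255, 220, 196, 241, 243, 267, 304, 306, 261]

Derivation:
t=0: [142, 21, 228, 298, 323, 98, 317, 86, 197, 324, 75, 117]
t=1: [204, 144, 88, 177, 238, 297, 258, 186, 161, 205, 260, 295]
t=2: [146, 220, 248, 149, 87, 118, 103, 180, 200, 139, 79, 134]
t=3: [222, 122, 101, 226, 277, 314, 261, 169, 149, 246, 271, 304]
t=4: [148, 253, 254, 104, 115, 178, 106, 223, 215, 89, 101, 170]
t=5: [216, 90, 103, 254, 297, 241, 223, 107, 102, 244, 285, 231]
t=6: [125, 248, 246, 116, 103, 61, 139, 252, 249, 102, 95, 52]
t=7: [234, 90, 88, 264, 286, 213, 234, 86, 83, 253, 267, 203]
t=8: [94, 215, 223, 117, 101, 107, 91, 209, 211, 96, 90, 92]
t=9: [216, 115, 124, 267, 309, 301, 220, 124, 121, 256, 281, 287]
t=10: [151, 290, 294, 154, 159, 177, 151, 290, 290, 132, 128, 148]
t=11: [231, 176, 176, 248, 253, 232, 231, 173, 187, 277, 302, 267]
t=12: [77, 160, 151, 78, 62, 45, 80, 155, 164, 118, 119, 95]
t=13: [236, 246, 246, 255, 220, 196, 241, 243, 267, 304, 306, 261]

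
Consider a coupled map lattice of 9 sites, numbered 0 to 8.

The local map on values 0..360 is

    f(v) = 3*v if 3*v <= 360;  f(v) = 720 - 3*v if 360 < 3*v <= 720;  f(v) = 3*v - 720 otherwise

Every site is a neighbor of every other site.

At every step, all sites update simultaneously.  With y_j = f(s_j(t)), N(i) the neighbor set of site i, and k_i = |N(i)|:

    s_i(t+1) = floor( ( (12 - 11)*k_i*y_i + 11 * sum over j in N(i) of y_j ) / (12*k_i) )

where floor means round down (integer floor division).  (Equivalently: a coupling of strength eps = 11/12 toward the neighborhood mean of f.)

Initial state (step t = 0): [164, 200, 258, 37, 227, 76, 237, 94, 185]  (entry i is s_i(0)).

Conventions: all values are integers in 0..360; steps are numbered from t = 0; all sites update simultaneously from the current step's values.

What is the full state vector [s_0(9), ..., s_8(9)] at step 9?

Answer: [297, 297, 297, 297, 297, 297, 297, 297, 297]

Derivation:
t=0: [164, 200, 258, 37, 227, 76, 237, 94, 185]
t=1: [134, 137, 139, 138, 140, 134, 141, 132, 136]
t=2: [309, 309, 309, 309, 309, 309, 310, 309, 309]
t=3: [207, 207, 207, 207, 207, 207, 207, 207, 207]
t=4: [99, 99, 99, 99, 99, 99, 99, 99, 99]
t=5: [297, 297, 297, 297, 297, 297, 297, 297, 297]
t=6: [171, 171, 171, 171, 171, 171, 171, 171, 171]
t=7: [207, 207, 207, 207, 207, 207, 207, 207, 207]
t=8: [99, 99, 99, 99, 99, 99, 99, 99, 99]
t=9: [297, 297, 297, 297, 297, 297, 297, 297, 297]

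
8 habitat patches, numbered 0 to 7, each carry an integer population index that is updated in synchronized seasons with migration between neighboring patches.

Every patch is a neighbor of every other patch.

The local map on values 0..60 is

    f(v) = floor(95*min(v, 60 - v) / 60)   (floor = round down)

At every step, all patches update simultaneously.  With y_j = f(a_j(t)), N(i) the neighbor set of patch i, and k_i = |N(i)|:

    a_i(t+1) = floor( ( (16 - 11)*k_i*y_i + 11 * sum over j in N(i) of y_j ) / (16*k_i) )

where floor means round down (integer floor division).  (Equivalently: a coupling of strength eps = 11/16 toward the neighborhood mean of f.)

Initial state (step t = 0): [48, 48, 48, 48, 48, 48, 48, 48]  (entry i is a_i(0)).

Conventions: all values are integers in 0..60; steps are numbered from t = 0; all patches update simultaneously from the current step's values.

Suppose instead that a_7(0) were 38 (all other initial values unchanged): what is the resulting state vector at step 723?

Answer: [44, 44, 44, 44, 44, 44, 44, 44]
Key observation: The state at step 3, [44, 44, 44, 44, 44, 44, 44, 44], reappears at step 9: the system is in a cycle of period 6 from step 3 on.  Therefore the state at step 723 equals the state at step 3 + ((723 - 3) mod 6) = 3, which is [44, 44, 44, 44, 44, 44, 44, 44].

Derivation:
t=0: [48, 48, 48, 48, 48, 48, 48, 38]
t=1: [20, 20, 20, 20, 20, 20, 20, 23]
t=2: [31, 31, 31, 31, 31, 31, 31, 32]
t=3: [44, 44, 44, 44, 44, 44, 44, 44]
t=4: [25, 25, 25, 25, 25, 25, 25, 25]
t=5: [39, 39, 39, 39, 39, 39, 39, 39]
t=6: [33, 33, 33, 33, 33, 33, 33, 33]
t=7: [42, 42, 42, 42, 42, 42, 42, 42]
t=8: [28, 28, 28, 28, 28, 28, 28, 28]
t=9: [44, 44, 44, 44, 44, 44, 44, 44]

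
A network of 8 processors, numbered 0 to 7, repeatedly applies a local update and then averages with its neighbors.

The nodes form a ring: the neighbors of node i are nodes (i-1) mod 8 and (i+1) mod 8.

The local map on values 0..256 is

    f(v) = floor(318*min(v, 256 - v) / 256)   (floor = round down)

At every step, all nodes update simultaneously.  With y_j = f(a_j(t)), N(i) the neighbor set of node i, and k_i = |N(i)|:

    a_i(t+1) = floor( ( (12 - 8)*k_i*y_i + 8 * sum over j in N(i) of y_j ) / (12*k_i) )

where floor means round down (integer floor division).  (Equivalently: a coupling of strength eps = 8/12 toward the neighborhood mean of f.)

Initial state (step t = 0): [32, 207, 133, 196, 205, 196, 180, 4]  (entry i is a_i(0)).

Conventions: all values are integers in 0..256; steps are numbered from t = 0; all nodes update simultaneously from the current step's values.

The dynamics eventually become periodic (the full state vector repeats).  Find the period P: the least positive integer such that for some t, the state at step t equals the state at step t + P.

Answer: 4
Key observation: The state at step 17, [124, 124, 124, 124, 125, 125, 125, 124], reappears at step 21 — and no state repeats earlier — so the cycle the system enters has period 4.

Derivation:
t=0: [32, 207, 133, 196, 205, 196, 180, 4]
t=1: [34, 83, 95, 96, 70, 77, 57, 45]
t=2: [66, 87, 113, 107, 100, 83, 73, 55]
t=3: [85, 109, 126, 132, 119, 105, 87, 79]
t=4: [112, 132, 148, 152, 143, 128, 112, 103]
t=5: [140, 142, 139, 134, 142, 146, 141, 135]
t=6: [145, 143, 145, 145, 142, 139, 142, 145]
t=7: [138, 138, 138, 138, 141, 142, 141, 138]
t=8: [146, 146, 146, 144, 143, 141, 143, 144]
t=9: [137, 136, 137, 138, 140, 140, 140, 138]
t=10: [147, 147, 147, 145, 144, 144, 144, 145]
t=11: [135, 135, 135, 137, 138, 139, 138, 137]
t=12: [149, 150, 149, 147, 146, 145, 146, 147]
t=13: [132, 131, 132, 134, 136, 136, 136, 134]
t=14: [153, 154, 153, 151, 149, 149, 149, 151]
t=15: [127, 126, 127, 129, 131, 132, 131, 129]
t=16: [156, 156, 156, 156, 155, 154, 155, 156]
t=17: [124, 124, 124, 124, 125, 125, 125, 124]
t=18: [154, 154, 154, 154, 154, 155, 154, 154]
t=19: [126, 126, 126, 126, 125, 125, 125, 126]
t=20: [156, 156, 156, 155, 155, 155, 155, 155]
t=21: [124, 124, 124, 124, 125, 125, 125, 124]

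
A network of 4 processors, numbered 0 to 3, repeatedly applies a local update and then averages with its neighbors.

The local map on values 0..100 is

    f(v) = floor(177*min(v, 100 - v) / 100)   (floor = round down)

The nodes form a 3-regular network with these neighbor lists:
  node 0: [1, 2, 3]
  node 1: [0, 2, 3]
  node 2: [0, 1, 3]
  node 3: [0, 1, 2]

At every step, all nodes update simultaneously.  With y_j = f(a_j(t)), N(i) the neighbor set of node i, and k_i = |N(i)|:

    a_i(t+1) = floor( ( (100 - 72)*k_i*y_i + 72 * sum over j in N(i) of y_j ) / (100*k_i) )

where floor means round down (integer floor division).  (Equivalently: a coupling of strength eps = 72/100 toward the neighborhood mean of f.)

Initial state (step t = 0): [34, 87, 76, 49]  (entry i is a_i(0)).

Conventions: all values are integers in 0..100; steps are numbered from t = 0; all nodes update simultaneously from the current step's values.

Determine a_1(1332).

Simulating step by step:
t=0: [34, 87, 76, 49]
t=1: [53, 51, 52, 54]
t=2: [83, 83, 83, 83]
t=3: [30, 30, 30, 30]
t=4: [53, 53, 53, 53]
t=5: [83, 83, 83, 83]

Answer: a_1(1332) = 30
Key observation: The state at step 2, [83, 83, 83, 83], reappears at step 5: the system is in a cycle of period 3 from step 2 on.  Therefore the state at step 1332 equals the state at step 2 + ((1332 - 2) mod 3) = 3, which is [30, 30, 30, 30].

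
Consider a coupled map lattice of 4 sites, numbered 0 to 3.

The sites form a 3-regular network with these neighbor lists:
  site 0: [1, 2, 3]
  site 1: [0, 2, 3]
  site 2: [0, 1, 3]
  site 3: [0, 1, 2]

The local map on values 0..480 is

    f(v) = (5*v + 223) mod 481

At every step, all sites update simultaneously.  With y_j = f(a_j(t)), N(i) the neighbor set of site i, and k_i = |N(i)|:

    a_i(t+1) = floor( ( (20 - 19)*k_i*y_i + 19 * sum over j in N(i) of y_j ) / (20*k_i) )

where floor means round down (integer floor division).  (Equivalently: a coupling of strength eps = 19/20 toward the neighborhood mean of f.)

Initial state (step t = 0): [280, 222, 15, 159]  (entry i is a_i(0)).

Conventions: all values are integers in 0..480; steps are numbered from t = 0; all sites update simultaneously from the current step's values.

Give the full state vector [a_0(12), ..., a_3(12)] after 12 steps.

Simulating step by step:
t=0: [280, 222, 15, 159]
t=1: [238, 187, 207, 271]
t=2: [221, 289, 262, 305]
t=3: [214, 252, 288, 230]
t=4: [229, 306, 258, 207]
t=5: [234, 259, 323, 263]
t=6: [200, 295, 210, 290]
t=7: [265, 266, 251, 273]
t=8: [97, 95, 115, 86]
t=9: [234, 237, 210, 249]
t=10: [269, 265, 301, 377]
t=11: [188, 193, 145, 172]
t=12: [267, 261, 196, 289]

Answer: [267, 261, 196, 289]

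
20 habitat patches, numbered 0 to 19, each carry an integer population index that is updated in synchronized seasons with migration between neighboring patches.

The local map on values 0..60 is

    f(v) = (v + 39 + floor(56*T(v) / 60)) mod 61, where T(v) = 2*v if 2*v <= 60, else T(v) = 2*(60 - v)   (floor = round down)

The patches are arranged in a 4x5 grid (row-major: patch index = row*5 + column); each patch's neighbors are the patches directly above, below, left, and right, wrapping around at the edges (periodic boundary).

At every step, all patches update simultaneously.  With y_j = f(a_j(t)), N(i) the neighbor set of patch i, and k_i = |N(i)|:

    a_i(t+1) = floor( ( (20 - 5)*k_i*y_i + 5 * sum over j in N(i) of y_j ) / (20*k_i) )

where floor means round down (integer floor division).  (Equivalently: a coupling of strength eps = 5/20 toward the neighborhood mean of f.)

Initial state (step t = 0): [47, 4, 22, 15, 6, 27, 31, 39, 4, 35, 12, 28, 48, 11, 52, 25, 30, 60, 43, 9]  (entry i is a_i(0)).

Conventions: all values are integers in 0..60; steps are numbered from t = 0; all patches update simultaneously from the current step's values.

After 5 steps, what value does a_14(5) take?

Answer: a_14(5) = 50

Derivation:
t=0: [47, 4, 22, 15, 6, 27, 31, 39, 4, 35, 12, 28, 48, 11, 52, 25, 30, 60, 43, 9]
t=1: [49, 43, 41, 28, 50, 48, 15, 50, 46, 57, 21, 47, 46, 18, 38, 40, 14, 37, 43, 14]
t=2: [47, 47, 53, 56, 44, 45, 27, 45, 48, 42, 41, 44, 48, 34, 50, 48, 26, 53, 49, 26]
t=3: [49, 49, 44, 42, 50, 51, 53, 50, 48, 52, 52, 51, 48, 56, 48, 48, 51, 44, 47, 51]
t=4: [46, 46, 50, 51, 46, 44, 44, 46, 47, 44, 44, 45, 47, 42, 46, 47, 45, 50, 48, 45]
t=5: [50, 49, 46, 45, 49, 50, 50, 49, 49, 50, 50, 50, 49, 52, 50, 49, 50, 46, 48, 50]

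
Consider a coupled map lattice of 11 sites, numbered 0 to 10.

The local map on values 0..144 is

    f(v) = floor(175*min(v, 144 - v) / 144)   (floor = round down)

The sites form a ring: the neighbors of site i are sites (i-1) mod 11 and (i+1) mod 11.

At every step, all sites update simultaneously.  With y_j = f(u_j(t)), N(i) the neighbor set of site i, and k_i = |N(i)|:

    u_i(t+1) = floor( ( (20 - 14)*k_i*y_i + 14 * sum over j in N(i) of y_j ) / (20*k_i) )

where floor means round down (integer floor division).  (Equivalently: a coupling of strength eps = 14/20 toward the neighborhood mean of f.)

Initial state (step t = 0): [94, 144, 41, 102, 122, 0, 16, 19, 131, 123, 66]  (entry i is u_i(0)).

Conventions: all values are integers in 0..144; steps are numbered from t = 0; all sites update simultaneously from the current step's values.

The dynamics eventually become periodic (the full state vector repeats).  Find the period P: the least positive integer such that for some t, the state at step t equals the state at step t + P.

Simulating step by step:
t=0: [94, 144, 41, 102, 122, 0, 16, 19, 131, 123, 66]
t=1: [46, 38, 32, 41, 25, 15, 13, 18, 21, 40, 53]
t=2: [55, 46, 44, 38, 32, 21, 18, 20, 31, 45, 55]
t=3: [62, 58, 51, 45, 36, 28, 23, 27, 38, 52, 61]
t=4: [72, 68, 61, 52, 43, 34, 31, 35, 47, 60, 70]
t=5: [84, 80, 72, 63, 52, 43, 40, 45, 57, 71, 81]
t=6: [75, 78, 79, 75, 63, 54, 51, 57, 69, 76, 78]
t=7: [80, 80, 80, 78, 74, 67, 65, 71, 77, 81, 81]
t=8: [76, 77, 78, 80, 81, 81, 81, 81, 81, 77, 76]
t=9: [81, 81, 79, 77, 76, 76, 76, 76, 77, 79, 81]
t=10: [76, 76, 78, 80, 81, 82, 82, 81, 80, 78, 76]
t=11: [82, 81, 79, 77, 76, 75, 75, 76, 77, 79, 81]
t=12: [75, 76, 78, 80, 82, 82, 82, 82, 80, 78, 76]
t=13: [82, 81, 79, 77, 75, 75, 75, 75, 77, 79, 81]
t=14: [75, 76, 78, 80, 82, 83, 83, 82, 80, 78, 76]
t=15: [82, 81, 79, 77, 75, 74, 74, 75, 77, 79, 81]
t=16: [75, 76, 78, 80, 83, 84, 84, 83, 80, 78, 76]
t=17: [82, 81, 79, 77, 74, 72, 72, 74, 77, 79, 81]
t=18: [75, 76, 78, 81, 84, 86, 86, 84, 81, 78, 76]
t=19: [82, 81, 79, 76, 72, 70, 70, 72, 76, 79, 81]
t=20: [75, 76, 78, 82, 84, 85, 85, 84, 82, 78, 76]
t=21: [82, 81, 78, 75, 72, 71, 71, 72, 75, 78, 81]
t=22: [75, 77, 79, 83, 85, 86, 86, 85, 83, 79, 77]
t=23: [81, 80, 77, 74, 71, 70, 70, 71, 74, 77, 80]
t=24: [76, 78, 81, 83, 85, 85, 85, 85, 83, 81, 78]
t=25: [80, 79, 76, 73, 72, 71, 71, 72, 73, 76, 79]
t=26: [77, 79, 82, 84, 86, 86, 86, 86, 84, 82, 79]
t=27: [78, 78, 75, 72, 70, 70, 70, 70, 72, 75, 78]
t=28: [80, 81, 83, 84, 85, 85, 85, 85, 84, 83, 81]
t=29: [76, 75, 74, 72, 71, 71, 71, 71, 72, 74, 75]
t=30: [82, 83, 85, 85, 86, 86, 86, 86, 85, 85, 83]
t=31: [74, 73, 72, 70, 70, 70, 70, 70, 70, 72, 73]
t=32: [85, 86, 85, 85, 85, 85, 85, 85, 85, 85, 86]
t=33: [70, 70, 70, 71, 71, 71, 71, 71, 71, 70, 70]
t=34: [85, 85, 85, 85, 86, 86, 86, 86, 85, 85, 85]
t=35: [71, 71, 71, 70, 70, 70, 70, 70, 70, 71, 71]
t=36: [86, 86, 85, 85, 85, 85, 85, 85, 85, 85, 86]
t=37: [70, 70, 70, 71, 71, 71, 71, 71, 71, 70, 70]

Answer: 4
Key observation: The state at step 33, [70, 70, 70, 71, 71, 71, 71, 71, 71, 70, 70], reappears at step 37 — and no state repeats earlier — so the cycle the system enters has period 4.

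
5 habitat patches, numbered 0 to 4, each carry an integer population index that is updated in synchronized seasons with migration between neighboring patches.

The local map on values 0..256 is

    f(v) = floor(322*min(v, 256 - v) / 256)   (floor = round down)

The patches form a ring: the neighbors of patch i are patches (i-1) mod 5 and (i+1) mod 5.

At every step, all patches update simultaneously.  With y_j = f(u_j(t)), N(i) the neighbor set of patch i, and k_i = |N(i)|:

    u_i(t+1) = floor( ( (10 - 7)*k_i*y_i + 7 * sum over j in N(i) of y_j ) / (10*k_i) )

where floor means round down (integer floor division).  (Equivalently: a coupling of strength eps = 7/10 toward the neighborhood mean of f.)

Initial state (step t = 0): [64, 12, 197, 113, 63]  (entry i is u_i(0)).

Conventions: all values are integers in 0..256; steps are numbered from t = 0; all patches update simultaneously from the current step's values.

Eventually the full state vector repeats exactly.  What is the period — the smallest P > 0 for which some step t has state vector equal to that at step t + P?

Simulating step by step:
t=0: [64, 12, 197, 113, 63]
t=1: [56, 58, 77, 96, 101]
t=2: [90, 79, 96, 114, 104]
t=3: [114, 111, 120, 130, 128]
t=4: [147, 144, 148, 156, 153]
t=5: [135, 137, 133, 129, 130]
t=6: [153, 151, 154, 156, 156]
t=7: [128, 129, 128, 126, 126]
t=8: [159, 160, 159, 159, 159]
t=9: [121, 121, 121, 122, 122]
t=10: [152, 152, 152, 152, 152]
t=11: [130, 130, 130, 130, 130]
t=12: [158, 158, 158, 158, 158]
t=13: [123, 123, 123, 123, 123]
t=14: [154, 154, 154, 154, 154]
t=15: [128, 128, 128, 128, 128]
t=16: [161, 161, 161, 161, 161]
t=17: [119, 119, 119, 119, 119]
t=18: [149, 149, 149, 149, 149]
t=19: [134, 134, 134, 134, 134]
t=20: [153, 153, 153, 153, 153]
t=21: [129, 129, 129, 129, 129]
t=22: [159, 159, 159, 159, 159]
t=23: [122, 122, 122, 122, 122]
t=24: [153, 153, 153, 153, 153]

Answer: 4
Key observation: The state at step 20, [153, 153, 153, 153, 153], reappears at step 24 — and no state repeats earlier — so the cycle the system enters has period 4.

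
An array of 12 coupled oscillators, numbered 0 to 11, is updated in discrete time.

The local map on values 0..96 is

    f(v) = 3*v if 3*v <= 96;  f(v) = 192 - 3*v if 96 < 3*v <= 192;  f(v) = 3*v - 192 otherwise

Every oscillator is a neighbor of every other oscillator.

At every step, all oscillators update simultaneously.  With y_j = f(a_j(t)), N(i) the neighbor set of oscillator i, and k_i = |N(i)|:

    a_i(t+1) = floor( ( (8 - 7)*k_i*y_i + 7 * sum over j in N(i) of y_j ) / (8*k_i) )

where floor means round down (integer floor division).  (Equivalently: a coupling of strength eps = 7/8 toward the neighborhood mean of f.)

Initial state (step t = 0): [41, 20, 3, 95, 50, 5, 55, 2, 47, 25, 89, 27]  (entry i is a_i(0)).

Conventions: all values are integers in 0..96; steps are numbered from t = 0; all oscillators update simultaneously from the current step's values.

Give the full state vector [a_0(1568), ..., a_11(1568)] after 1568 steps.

Simulating step by step:
t=0: [41, 20, 3, 95, 50, 5, 55, 2, 47, 25, 89, 27]
t=1: [51, 50, 48, 52, 49, 48, 49, 48, 50, 51, 51, 51]
t=2: [42, 42, 42, 42, 42, 42, 42, 42, 42, 42, 42, 42]
t=3: [66, 66, 66, 66, 66, 66, 66, 66, 66, 66, 66, 66]
t=4: [6, 6, 6, 6, 6, 6, 6, 6, 6, 6, 6, 6]
t=5: [18, 18, 18, 18, 18, 18, 18, 18, 18, 18, 18, 18]
t=6: [54, 54, 54, 54, 54, 54, 54, 54, 54, 54, 54, 54]
t=7: [30, 30, 30, 30, 30, 30, 30, 30, 30, 30, 30, 30]
t=8: [90, 90, 90, 90, 90, 90, 90, 90, 90, 90, 90, 90]
t=9: [78, 78, 78, 78, 78, 78, 78, 78, 78, 78, 78, 78]
t=10: [42, 42, 42, 42, 42, 42, 42, 42, 42, 42, 42, 42]

Answer: [90, 90, 90, 90, 90, 90, 90, 90, 90, 90, 90, 90]
Key observation: The state at step 2, [42, 42, 42, 42, 42, 42, 42, 42, 42, 42, 42, 42], reappears at step 10: the system is in a cycle of period 8 from step 2 on.  Therefore the state at step 1568 equals the state at step 2 + ((1568 - 2) mod 8) = 8, which is [90, 90, 90, 90, 90, 90, 90, 90, 90, 90, 90, 90].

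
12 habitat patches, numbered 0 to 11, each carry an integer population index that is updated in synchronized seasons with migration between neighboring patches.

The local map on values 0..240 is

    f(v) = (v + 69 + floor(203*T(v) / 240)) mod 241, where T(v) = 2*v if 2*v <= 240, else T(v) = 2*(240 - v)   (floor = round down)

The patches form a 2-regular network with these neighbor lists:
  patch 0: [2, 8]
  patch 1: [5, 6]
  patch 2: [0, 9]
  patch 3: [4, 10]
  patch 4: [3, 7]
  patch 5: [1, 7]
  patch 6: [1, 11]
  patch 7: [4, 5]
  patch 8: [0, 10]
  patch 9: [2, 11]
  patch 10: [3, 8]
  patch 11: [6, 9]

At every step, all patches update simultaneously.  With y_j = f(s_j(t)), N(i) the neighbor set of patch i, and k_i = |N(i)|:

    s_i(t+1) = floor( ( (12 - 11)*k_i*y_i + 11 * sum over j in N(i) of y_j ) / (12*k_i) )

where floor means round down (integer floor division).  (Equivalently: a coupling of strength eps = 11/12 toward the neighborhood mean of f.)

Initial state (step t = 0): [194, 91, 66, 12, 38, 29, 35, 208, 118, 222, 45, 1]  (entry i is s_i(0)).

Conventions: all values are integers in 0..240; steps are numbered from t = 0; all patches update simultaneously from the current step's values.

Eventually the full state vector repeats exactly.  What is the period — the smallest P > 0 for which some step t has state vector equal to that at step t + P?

Answer: 2
Key observation: The state at step 16, [137, 138, 137, 137, 137, 137, 138, 137, 137, 137, 137, 137], reappears at step 18 — and no state repeats earlier — so the cycle the system enters has period 2.

Derivation:
t=0: [194, 91, 66, 12, 38, 29, 35, 208, 118, 222, 45, 1]
t=1: [77, 148, 82, 173, 101, 86, 79, 153, 144, 41, 128, 117]
t=2: [86, 56, 102, 121, 119, 123, 128, 83, 93, 102, 125, 112]
t=3: [87, 152, 82, 147, 104, 136, 171, 139, 100, 114, 116, 123]
t=4: [71, 127, 93, 124, 132, 133, 136, 124, 100, 101, 116, 126]
t=5: [81, 140, 60, 141, 147, 146, 145, 142, 80, 110, 123, 121]
t=6: [128, 133, 97, 139, 135, 135, 142, 132, 92, 184, 94, 130]
t=7: [87, 137, 122, 112, 139, 141, 142, 140, 109, 115, 103, 122]
t=8: [128, 135, 103, 121, 133, 137, 143, 136, 86, 148, 123, 137]
t=9: [87, 137, 135, 145, 144, 139, 139, 140, 139, 122, 108, 133]
t=10: [132, 137, 108, 126, 134, 137, 140, 135, 93, 141, 133, 142]
t=11: [101, 138, 137, 141, 142, 139, 137, 140, 136, 127, 114, 136]
t=12: [135, 138, 123, 134, 136, 137, 138, 136, 118, 139, 137, 142]
t=13: [145, 138, 139, 139, 139, 138, 136, 139, 139, 141, 142, 137]
t=14: [136, 138, 134, 136, 137, 137, 138, 137, 134, 137, 136, 137]
t=15: [140, 138, 139, 139, 139, 138, 138, 139, 139, 139, 139, 138]
t=16: [137, 138, 137, 137, 137, 137, 138, 137, 137, 137, 137, 137]
t=17: [139, 138, 139, 139, 139, 138, 138, 139, 139, 139, 139, 138]
t=18: [137, 138, 137, 137, 137, 137, 138, 137, 137, 137, 137, 137]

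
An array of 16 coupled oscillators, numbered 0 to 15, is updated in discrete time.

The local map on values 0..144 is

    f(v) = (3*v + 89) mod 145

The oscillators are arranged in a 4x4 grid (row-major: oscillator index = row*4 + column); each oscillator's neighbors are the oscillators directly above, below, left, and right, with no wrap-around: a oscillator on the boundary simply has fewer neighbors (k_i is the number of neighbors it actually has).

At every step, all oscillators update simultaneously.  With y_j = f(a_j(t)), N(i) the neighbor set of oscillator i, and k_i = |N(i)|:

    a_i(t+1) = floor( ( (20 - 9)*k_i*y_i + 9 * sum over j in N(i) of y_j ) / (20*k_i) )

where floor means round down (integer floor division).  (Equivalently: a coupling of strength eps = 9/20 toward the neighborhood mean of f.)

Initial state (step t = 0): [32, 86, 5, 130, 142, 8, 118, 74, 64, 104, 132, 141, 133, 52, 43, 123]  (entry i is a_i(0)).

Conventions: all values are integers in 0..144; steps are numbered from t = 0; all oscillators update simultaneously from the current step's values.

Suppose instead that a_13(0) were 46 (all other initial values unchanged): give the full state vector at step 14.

Simulating step by step:
t=0: [32, 86, 5, 130, 142, 8, 118, 74, 64, 104, 132, 141, 133, 46, 43, 123]
t=1: [52, 69, 73, 52, 87, 90, 36, 30, 111, 103, 57, 56, 78, 80, 63, 46]
t=2: [69, 31, 33, 66, 78, 63, 55, 58, 102, 99, 108, 96, 56, 62, 108, 100]
t=3: [19, 47, 66, 114, 54, 104, 106, 115, 93, 108, 114, 98, 114, 121, 120, 101]
t=4: [43, 84, 129, 141, 86, 109, 124, 131, 98, 106, 116, 109, 98, 51, 46, 80]
t=5: [64, 64, 45, 62, 75, 97, 38, 60, 91, 100, 40, 82, 93, 97, 65, 68]
t=6: [110, 120, 92, 117, 57, 85, 72, 103, 69, 90, 73, 53, 79, 96, 100, 43]
t=7: [99, 46, 46, 43, 91, 53, 36, 77, 36, 56, 42, 86, 40, 78, 81, 85]
t=8: [87, 87, 76, 65, 77, 92, 60, 43, 65, 90, 68, 54, 54, 50, 46, 51]
t=9: [53, 57, 63, 98, 57, 73, 88, 95, 107, 72, 44, 84, 110, 90, 74, 95]
t=10: [108, 101, 113, 99, 99, 44, 69, 77, 104, 40, 58, 64, 113, 62, 45, 62]
t=11: [112, 106, 106, 90, 99, 71, 44, 52, 105, 84, 96, 116, 130, 113, 100, 119]
t=12: [122, 103, 103, 86, 91, 44, 77, 77, 91, 67, 73, 30, 80, 105, 89, 28]
t=13: [51, 90, 88, 62, 64, 65, 42, 34, 56, 31, 24, 30, 63, 78, 60, 37]
t=14: [99, 82, 75, 96, 127, 111, 68, 60, 107, 54, 38, 36, 105, 62, 83, 65]

Answer: [99, 82, 75, 96, 127, 111, 68, 60, 107, 54, 38, 36, 105, 62, 83, 65]
Key observation: This trace re-runs the system from the modified initial state.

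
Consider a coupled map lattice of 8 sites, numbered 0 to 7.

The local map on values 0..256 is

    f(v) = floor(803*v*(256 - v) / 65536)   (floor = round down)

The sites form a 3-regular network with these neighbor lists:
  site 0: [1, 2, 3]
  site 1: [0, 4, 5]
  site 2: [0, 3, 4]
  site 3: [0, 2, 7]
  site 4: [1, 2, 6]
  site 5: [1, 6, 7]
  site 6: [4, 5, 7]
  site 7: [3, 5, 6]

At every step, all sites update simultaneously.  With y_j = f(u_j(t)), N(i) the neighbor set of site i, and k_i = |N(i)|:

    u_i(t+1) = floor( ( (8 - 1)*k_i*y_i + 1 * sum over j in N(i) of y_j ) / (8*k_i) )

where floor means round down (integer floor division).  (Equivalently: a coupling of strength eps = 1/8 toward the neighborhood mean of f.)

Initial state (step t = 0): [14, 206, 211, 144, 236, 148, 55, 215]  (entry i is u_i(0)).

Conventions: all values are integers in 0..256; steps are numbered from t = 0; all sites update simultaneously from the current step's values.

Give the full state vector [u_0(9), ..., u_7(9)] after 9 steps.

Answer: [186, 164, 168, 178, 173, 164, 153, 153]

Derivation:
t=0: [14, 206, 211, 144, 236, 148, 55, 215]
t=1: [54, 122, 113, 183, 65, 186, 133, 116]
t=2: [139, 193, 191, 164, 157, 164, 196, 195]
t=3: [194, 153, 156, 181, 184, 179, 147, 148]
t=4: [151, 188, 186, 167, 165, 171, 193, 192]
t=5: [190, 159, 162, 180, 179, 174, 150, 152]
t=6: [156, 185, 183, 168, 170, 176, 192, 191]
t=7: [188, 162, 165, 179, 176, 169, 152, 153]
t=8: [158, 183, 180, 169, 173, 181, 191, 191]
t=9: [186, 164, 168, 178, 173, 164, 153, 153]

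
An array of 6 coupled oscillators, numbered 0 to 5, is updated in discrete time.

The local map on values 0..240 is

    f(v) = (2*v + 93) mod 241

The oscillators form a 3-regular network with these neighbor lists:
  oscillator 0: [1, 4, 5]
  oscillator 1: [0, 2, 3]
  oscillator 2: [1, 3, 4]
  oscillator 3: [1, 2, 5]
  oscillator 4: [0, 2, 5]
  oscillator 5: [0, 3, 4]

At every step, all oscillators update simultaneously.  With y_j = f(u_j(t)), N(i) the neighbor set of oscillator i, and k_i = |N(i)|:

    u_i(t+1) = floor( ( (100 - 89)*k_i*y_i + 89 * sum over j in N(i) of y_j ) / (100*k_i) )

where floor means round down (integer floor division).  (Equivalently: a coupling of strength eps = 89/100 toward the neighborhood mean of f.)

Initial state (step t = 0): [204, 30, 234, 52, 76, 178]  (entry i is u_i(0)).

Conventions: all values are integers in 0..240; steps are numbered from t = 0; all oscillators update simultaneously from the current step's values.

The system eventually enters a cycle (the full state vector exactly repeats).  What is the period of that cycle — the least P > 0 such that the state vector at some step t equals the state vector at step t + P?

Simulating step by step:
t=0: [204, 30, 234, 52, 76, 178]
t=1: [110, 104, 113, 152, 91, 88]
t=2: [44, 97, 82, 66, 56, 80]
t=3: [97, 130, 142, 46, 84, 182]
t=4: [108, 121, 109, 158, 120, 98]
t=5: [76, 101, 112, 81, 65, 102]
t=6: [99, 33, 94, 56, 64, 77]
t=7: [120, 105, 177, 83, 52, 141]
t=8: [126, 100, 104, 121, 149, 105]
t=9: [89, 82, 94, 61, 83, 110]
t=10: [34, 86, 78, 61, 44, 85]
t=11: [85, 116, 125, 39, 76, 167]
t=12: [83, 96, 88, 129, 92, 78]
t=13: [28, 51, 59, 35, 19, 49]
t=14: [169, 176, 168, 195, 177, 152]
t=15: [188, 134, 142, 162, 181, 134]
t=16: [159, 173, 166, 130, 167, 196]
t=17: [133, 160, 167, 126, 126, 139]
t=18: [133, 139, 133, 156, 140, 111]
t=19: [112, 132, 139, 113, 106, 130]
t=20: [94, 97, 90, 114, 101, 76]
t=21: [35, 50, 56, 33, 28, 52]
t=22: [177, 177, 171, 194, 184, 161]
t=23: [200, 212, 218, 196, 194, 216]
t=24: [95, 21, 87, 37, 56, 80]
t=25: [109, 84, 153, 69, 46, 124]
t=26: [98, 138, 146, 107, 117, 155]
t=27: [116, 90, 98, 136, 114, 77]
t=28: [44, 79, 75, 39, 49, 86]
t=29: [86, 106, 110, 29, 82, 163]
t=30: [79, 80, 76, 109, 83, 76]
t=31: [11, 26, 30, 13, 7, 29]
t=32: [132, 130, 126, 146, 136, 117]
t=33: [108, 120, 124, 105, 104, 123]
t=34: [81, 78, 74, 92, 85, 67]
t=35: [77, 15, 19, 73, 73, 46]
t=36: [162, 125, 192, 156, 121, 163]
t=37: [130, 182, 132, 171, 185, 148]
t=38: [186, 148, 200, 163, 135, 172]
t=39: [162, 138, 134, 124, 141, 177]
t=40: [158, 131, 120, 145, 163, 144]
t=41: [146, 131, 138, 118, 138, 160]
t=42: [138, 119, 111, 132, 145, 125]
t=43: [113, 104, 111, 91, 105, 125]
t=44: [75, 61, 54, 73, 82, 62]
t=45: [133, 154, 161, 214, 126, 100]
t=46: [106, 115, 109, 118, 113, 83]
t=47: [59, 74, 81, 60, 53, 70]
t=48: [151, 129, 123, 96, 157, 210]
t=49: [108, 99, 105, 75, 102, 111]
t=50: [60, 44, 38, 55, 66, 45]
t=51: [198, 193, 199, 180, 192, 210]
t=52: [150, 93, 204, 105, 39, 138]
t=53: [116, 73, 82, 61, 107, 128]
t=54: [131, 119, 156, 131, 68, 120]
t=55: [134, 126, 146, 115, 134, 145]
t=56: [121, 114, 106, 124, 133, 111]
t=57: [91, 85, 95, 75, 81, 100]
t=58: [29, 25, 15, 34, 39, 20]
t=59: [149, 144, 154, 136, 139, 157]
t=60: [145, 144, 134, 151, 155, 138]
t=61: [143, 138, 148, 132, 133, 149]
t=62: [132, 133, 123, 139, 142, 126]
t=63: [118, 115, 124, 109, 109, 124]
t=64: [84, 85, 76, 91, 93, 78]
t=65: [22, 19, 28, 13, 13, 28]
t=66: [133, 134, 125, 140, 142, 127]
t=67: [120, 117, 126, 111, 111, 126]
t=68: [88, 89, 80, 95, 97, 82]
t=69: [30, 27, 36, 21, 21, 36]
t=70: [149, 150, 141, 156, 158, 143]
t=71: [152, 149, 158, 143, 143, 158]
t=72: [152, 153, 144, 159, 161, 146]
t=73: [158, 155, 164, 149, 149, 164]
t=74: [164, 165, 156, 171, 173, 158]
t=75: [182, 179, 188, 173, 173, 188]
t=76: [212, 213, 204, 219, 221, 206]
t=77: [37, 34, 43, 28, 28, 43]
t=78: [163, 164, 155, 170, 172, 157]
t=79: [180, 177, 186, 171, 171, 186]
t=80: [208, 209, 200, 215, 217, 202]
t=81: [29, 26, 35, 20, 20, 35]
t=82: [147, 148, 139, 154, 156, 141]
t=83: [148, 145, 154, 139, 139, 154]
t=84: [144, 145, 136, 151, 153, 138]
t=85: [142, 139, 148, 133, 133, 148]
t=86: [132, 133, 124, 139, 141, 126]
t=87: [118, 115, 124, 109, 109, 124]

Answer: 24
Key observation: The state at step 63, [118, 115, 124, 109, 109, 124], reappears at step 87 — and no state repeats earlier — so the cycle the system enters has period 24.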